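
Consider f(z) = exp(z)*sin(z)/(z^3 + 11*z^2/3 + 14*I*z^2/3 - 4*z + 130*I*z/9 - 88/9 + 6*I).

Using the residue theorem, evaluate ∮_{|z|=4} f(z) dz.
By the residue theorem, ∮_C f(z) dz = 2πi · (sum of the residues of f at the poles inside |z| = 4).

The denominator factors as (z + 1 + 2*I/3)*(z + 3 + I)*(z - 1/3 + 3*I), so the singularities of f are simple poles at z = -1 - 2*I/3, z = -3 - I, z = 1/3 - 3*I.
  |-1 - 2*I/3|² = 13/9 < 16 = 4², so this pole is inside the contour.
  |-3 - I|² = 10 < 16 = 4², so this pole is inside the contour.
  |1/3 - 3*I|² = 82/9 < 16 = 4², so this pole is inside the contour.

With P(z) = exp(z)*sin(z) and Q(z) = z^3 + 11*z^2/3 + 14*I*z^2/3 - 4*z + 130*I*z/9 - 88/9 + 6*I, each pole is simple, so Res(f, z₀) = P(z₀)/Q'(z₀) with Q'(z) = 3*z^2 + 22*z/3 + 28*I*z/3 - 4 + 130*I/9.
  Res(f, -1 - 2*I/3) = P(-1 - 2*I/3)/Q'(-1 - 2*I/3) = (-exp(-1 - 2*I/3)*sin(1 + 2*I/3))/(-31/9 + 38*I/9) = (279/2405 + 342*I/2405)*exp(-1 - 2*I/3)*sin(1 + 2*I/3)
  Res(f, -3 - I) = P(-3 - I)/Q'(-3 - I) = (-exp(-3 - I)*sin(3 + I))/(22/3 - 26*I/9) = (-297/2516 - 117*I/2516)*exp(-3 - I)*sin(3 + I)
  Res(f, 1/3 - 3*I) = P(1/3 - 3*I)/Q'(1/3 - 3*I) = (exp(1/3 - 3*I)*sin(1/3 - 3*I))/(-2/9 - 94*I/9) = (-9/4420 + 423*I/4420)*exp(1/3 - 3*I)*sin(1/3 - 3*I)

Sum of residues inside C: (-9/4420 + 423*I/4420)*exp(1/3 - 3*I)*sin(1/3 - 3*I) + (-297/2516 - 117*I/2516)*exp(-3 - I)*sin(3 + I) + (279/2405 + 342*I/2405)*exp(-1 - 2*I/3)*sin(1 + 2*I/3)
∮_C f(z) dz = 2πi · ((-9/4420 + 423*I/4420)*exp(1/3 - 3*I)*sin(1/3 - 3*I) + (-297/2516 - 117*I/2516)*exp(-3 - I)*sin(3 + I) + (279/2405 + 342*I/2405)*exp(-1 - 2*I/3)*sin(1 + 2*I/3)) = pi*(-423/2210 - 9*I/2210)*exp(1/3 - 3*I)*sin(1/3 - 3*I) + pi*(117/1258 - 297*I/1258)*exp(-3 - I)*sin(3 + I) + pi*(-684/2405 + 558*I/2405)*exp(-1 - 2*I/3)*sin(1 + 2*I/3)

Final answer: pi*(-423/2210 - 9*I/2210)*exp(1/3 - 3*I)*sin(1/3 - 3*I) + pi*(117/1258 - 297*I/1258)*exp(-3 - I)*sin(3 + I) + pi*(-684/2405 + 558*I/2405)*exp(-1 - 2*I/3)*sin(1 + 2*I/3)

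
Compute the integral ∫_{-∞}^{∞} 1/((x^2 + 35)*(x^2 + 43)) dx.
pi*(-35*sqrt(43) + 43*sqrt(35))/12040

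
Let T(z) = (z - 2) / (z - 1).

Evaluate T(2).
0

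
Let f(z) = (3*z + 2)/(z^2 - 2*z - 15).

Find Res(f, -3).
7/8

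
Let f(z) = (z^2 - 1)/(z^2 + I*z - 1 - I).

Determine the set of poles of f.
{-1 - I}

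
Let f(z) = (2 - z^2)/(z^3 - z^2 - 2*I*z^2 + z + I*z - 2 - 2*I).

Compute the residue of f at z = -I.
-2/5 - I/5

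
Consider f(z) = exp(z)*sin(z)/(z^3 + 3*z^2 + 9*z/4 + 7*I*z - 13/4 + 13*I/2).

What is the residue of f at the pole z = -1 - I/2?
(6/205 + 28*I/205)*exp(-1 - I/2)*sin(1 + I/2)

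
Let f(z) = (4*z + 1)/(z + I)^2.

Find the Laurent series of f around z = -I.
Put w = z - (-I), i.e. z = w - I. The denominator is w^2, so it suffices to rewrite the numerator in powers of w.

P(z) = 4*z + 1
P(w - I) = 1 - 4*I + 4*w

Dividing each term by w^2:
  f = (1 - 4*I)/w^2 + 4/w

Substituting back w = z + I:
  f(z) = (1 - 4*I)/(z + I)^2 + 4/(z + I)

The series is finite because the numerator is a polynomial; the negative powers form the principal part, and the coefficient of 1/(z + I) gives Res(f, -I) = 4.

Final answer: (1 - 4*I)/(z + I)^2 + 4/(z + I)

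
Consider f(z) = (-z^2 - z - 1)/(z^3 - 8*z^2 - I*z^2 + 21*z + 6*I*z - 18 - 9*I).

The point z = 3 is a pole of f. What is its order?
2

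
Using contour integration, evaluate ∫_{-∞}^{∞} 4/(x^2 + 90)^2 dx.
Let f(z) = 4/(z^2 + 90)^2. The denominator has no real zeros and deg Q - deg P = 4 ≥ 2, so the integral of f over the upper semicircle |z| = R tends to 0 as R → ∞. Closing the contour in the upper half-plane,
  ∫_{-∞}^{∞} f(x) dx = 2πi · Σ Res(f, z_k)  over the poles with Im z_k > 0.

Zeros of the denominator: z^2 + 90 = 0 gives z = ±3*sqrt(10)*I.
Upper half-plane: z = 3*sqrt(10)*I (a pole of order 2).

Write f(z) = g(z)/(z - 3*sqrt(10)*I)^2 with g(z) = 4/(z + 3*sqrt(10)*I)^2. For a double pole, Res(f, z₀) = g'(z₀):
  g'(z) = -8/(z + 3*sqrt(10)*I)^3
  Res(f, 3*sqrt(10)*I) = g'(3*sqrt(10)*I) = -sqrt(10)*I/2700

∫_{-∞}^{∞} f(x) dx = 2πi · (-sqrt(10)*I/2700) = sqrt(10)*pi/1350

Final answer: sqrt(10)*pi/1350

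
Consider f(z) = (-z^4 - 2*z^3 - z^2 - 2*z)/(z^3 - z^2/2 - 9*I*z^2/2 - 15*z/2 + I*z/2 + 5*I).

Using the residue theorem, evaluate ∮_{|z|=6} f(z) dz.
By the residue theorem, ∮_C f(z) dz = 2πi · (sum of the residues of f at the poles inside |z| = 6).

The denominator factors as (z - 1/2 - 3*I/2)*(z - 1 - 2*I)*(z + 1 - I), so the singularities of f are simple poles at z = 1/2 + 3*I/2, z = 1 + 2*I, z = -1 + I.
  |1/2 + 3*I/2|² = 5/2 < 36 = 6², so this pole is inside the contour.
  |1 + 2*I|² = 5 < 36 = 6², so this pole is inside the contour.
  |-1 + I|² = 2 < 36 = 6², so this pole is inside the contour.

With P(z) = -z^4 - 2*z^3 - z^2 - 2*z and Q(z) = z^3 - z^2/2 - 9*I*z^2/2 - 15*z/2 + I*z/2 + 5*I, each pole is simple, so Res(f, z₀) = P(z₀)/Q'(z₀) with Q'(z) = 3*z^2 - z - 9*I*z - 15/2 + I/2.
  Res(f, 1/2 + 3*I/2) = P(1/2 + 3*I/2)/Q'(1/2 + 3*I/2) = (23/4 + 6*I)/(-1/2 - I) = -71/10 + 11*I/5
  Res(f, 1 + 2*I) = P(1 + 2*I)/Q'(1 + 2*I) = (30 + 20*I)/(1/2 + 3*I/2) = 18 - 14*I
  Res(f, -1 + I) = P(-1 + I)/Q'(-1 + I) = (2 - 4*I)/(5/2 + 5*I/2) = -2/5 - 6*I/5

Sum of residues inside C: 21/2 - 13*I
∮_C f(z) dz = 2πi · (21/2 - 13*I) = pi*(26 + 21*I)

Final answer: pi*(26 + 21*I)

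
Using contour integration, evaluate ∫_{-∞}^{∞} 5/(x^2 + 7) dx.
Let f(z) = 5/(z^2 + 7). The denominator has no real zeros and deg Q - deg P = 2 ≥ 2, so the integral of f over the upper semicircle |z| = R tends to 0 as R → ∞. Closing the contour in the upper half-plane,
  ∫_{-∞}^{∞} f(x) dx = 2πi · Σ Res(f, z_k)  over the poles with Im z_k > 0.

Zeros of the denominator: z^2 + 7 = 0 gives z = ±sqrt(7)*I.
Upper half-plane: z = sqrt(7)*I (simple).

Each pole is a simple zero of Q(z) = z^2 + 7, so Res(f, z₀) = P(z₀)/Q'(z₀) with P(z) = 5, Q'(z) = 2*z:
  Res(f, sqrt(7)*I) = (5)/(2*sqrt(7)*I) = -5*sqrt(7)*I/14

∫_{-∞}^{∞} f(x) dx = 2πi · (-5*sqrt(7)*I/14) = 5*sqrt(7)*pi/7

Final answer: 5*sqrt(7)*pi/7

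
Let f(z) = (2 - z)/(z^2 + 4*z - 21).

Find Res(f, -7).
Write f(z) = P(z)/Q(z) with P(z) = 2 - z and Q(z) = z^2 + 4*z - 21.
The denominator factors as Q(z) = (z + 7)*(z - 3), so z = -7 is a simple zero of Q and P is analytic there; z = -7 is therefore a simple pole and
  Res(f, z₀) = P(z₀)/Q'(z₀).

Q'(z) = 2*z + 4, so Q'(-7) = -10.
P(-7) = 9.

Res(f, -7) = (9)/(-10) = -9/10

Final answer: -9/10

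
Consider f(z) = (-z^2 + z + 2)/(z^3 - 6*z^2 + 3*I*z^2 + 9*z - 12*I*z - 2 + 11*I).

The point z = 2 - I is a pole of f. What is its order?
3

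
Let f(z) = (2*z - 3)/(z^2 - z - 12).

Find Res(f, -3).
9/7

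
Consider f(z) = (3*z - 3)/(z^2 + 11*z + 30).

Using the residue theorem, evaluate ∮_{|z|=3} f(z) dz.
0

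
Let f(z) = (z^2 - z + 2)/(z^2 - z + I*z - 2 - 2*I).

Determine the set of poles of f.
The singularities of f are the zeros of the denominator. Factoring,
  z^2 - z + I*z - 2 - 2*I = (z - 2)*(z + 1 + I)
so the candidates are z = 2, z = -1 - I.

Check the numerator P(z) = z^2 - z + 2 at each one:
  P(2) = 4 ≠ 0, so z = 2 is a (simple) pole.
  P(-1 - I) = 3 + 3*I ≠ 0, so z = -1 - I is a (simple) pole.

Poles of f: {-1 - I, 2}

Final answer: {-1 - I, 2}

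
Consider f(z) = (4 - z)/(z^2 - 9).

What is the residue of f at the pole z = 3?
Write f(z) = P(z)/Q(z) with P(z) = 4 - z and Q(z) = z^2 - 9.
The denominator factors as Q(z) = (z - 3)*(z + 3), so z = 3 is a simple zero of Q and P is analytic there; z = 3 is therefore a simple pole and
  Res(f, z₀) = P(z₀)/Q'(z₀).

Q'(z) = 2*z, so Q'(3) = 6.
P(3) = 1.

Res(f, 3) = (1)/(6) = 1/6

Final answer: 1/6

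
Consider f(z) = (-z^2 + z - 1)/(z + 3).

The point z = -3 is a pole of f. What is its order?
Factor the denominator:
  z + 3 = (z + 3)

The numerator P(z) = -z^2 + z - 1 has P(-3) = -13 ≠ 0, so no factor of (z + 3) cancels.
Near z = -3 we can therefore write f(z) = g(z)/(z + 3) with g analytic at -3 and g(-3) ≠ 0 (g is just the numerator).

Hence z = -3 is a pole of order 1.

Final answer: 1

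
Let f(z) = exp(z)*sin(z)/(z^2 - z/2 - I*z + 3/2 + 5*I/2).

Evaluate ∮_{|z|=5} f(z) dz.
By the residue theorem, ∮_C f(z) dz = 2πi · (sum of the residues of f at the poles inside |z| = 5).

The denominator factors as (z - 1 + I)*(z + 1/2 - 2*I), so the singularities of f are simple poles at z = 1 - I, z = -1/2 + 2*I.
  |1 - I|² = 2 < 25 = 5², so this pole is inside the contour.
  |-1/2 + 2*I|² = 17/4 < 25 = 5², so this pole is inside the contour.

With P(z) = exp(z)*sin(z) and Q(z) = z^2 - z/2 - I*z + 3/2 + 5*I/2, each pole is simple, so Res(f, z₀) = P(z₀)/Q'(z₀) with Q'(z) = 2*z - 1/2 - I.
  Res(f, 1 - I) = P(1 - I)/Q'(1 - I) = (exp(1 - I)*sin(1 - I))/(3/2 - 3*I) = (2/15 + 4*I/15)*exp(1 - I)*sin(1 - I)
  Res(f, -1/2 + 2*I) = P(-1/2 + 2*I)/Q'(-1/2 + 2*I) = (-exp(-1/2 + 2*I)*sin(1/2 - 2*I))/(-3/2 + 3*I) = (2/15 + 4*I/15)*exp(-1/2 + 2*I)*sin(1/2 - 2*I)

Sum of residues inside C: (2/15 + 4*I/15)*exp(1 - I)*sin(1 - I) + (2/15 + 4*I/15)*exp(-1/2 + 2*I)*sin(1/2 - 2*I)
∮_C f(z) dz = 2πi · ((2/15 + 4*I/15)*exp(1 - I)*sin(1 - I) + (2/15 + 4*I/15)*exp(-1/2 + 2*I)*sin(1/2 - 2*I)) = pi*(-8/15 + 4*I/15)*exp(-1/2 + 2*I)*sin(1/2 - 2*I) + pi*(-8/15 + 4*I/15)*exp(1 - I)*sin(1 - I)

Final answer: pi*(-8/15 + 4*I/15)*exp(-1/2 + 2*I)*sin(1/2 - 2*I) + pi*(-8/15 + 4*I/15)*exp(1 - I)*sin(1 - I)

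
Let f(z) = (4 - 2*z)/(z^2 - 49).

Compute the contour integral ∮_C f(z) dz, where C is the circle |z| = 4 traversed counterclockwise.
By the residue theorem, ∮_C f(z) dz = 2πi · (sum of the residues of f at the poles inside |z| = 4).

The denominator factors as (z + 7)*(z - 7), so the singularities of f are simple poles at z = -7, z = 7.
  |-7|² = 49 > 16 = 4², so this pole is outside the contour.
  |7|² = 49 > 16 = 4², so this pole is outside the contour.

No pole lies inside the contour, so f is analytic on and inside C and the integral is 0 (Cauchy's theorem).

Final answer: 0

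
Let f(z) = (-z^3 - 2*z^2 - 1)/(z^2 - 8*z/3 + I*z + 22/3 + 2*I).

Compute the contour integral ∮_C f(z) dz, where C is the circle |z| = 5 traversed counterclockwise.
By the residue theorem, ∮_C f(z) dz = 2πi · (sum of the residues of f at the poles inside |z| = 5).

The denominator factors as (z - 2 + 3*I)*(z - 2/3 - 2*I), so the singularities of f are simple poles at z = 2 - 3*I, z = 2/3 + 2*I.
  |2 - 3*I|² = 13 < 25 = 5², so this pole is inside the contour.
  |2/3 + 2*I|² = 40/9 < 25 = 5², so this pole is inside the contour.

With P(z) = -z^3 - 2*z^2 - 1 and Q(z) = z^2 - 8*z/3 + I*z + 22/3 + 2*I, each pole is simple, so Res(f, z₀) = P(z₀)/Q'(z₀) with Q'(z) = 2*z - 8/3 + I.
  Res(f, 2 - 3*I) = P(2 - 3*I)/Q'(2 - 3*I) = (55 + 33*I)/(4/3 - 5*I) = -825/241 + 2871*I/241
  Res(f, 2/3 + 2*I) = P(2/3 + 2*I)/Q'(2/3 + 2*I) = (373/27)/(-4/3 + 5*I) = -1492/2169 - 1865*I/723

Sum of residues inside C: -37/9 + 28*I/3
∮_C f(z) dz = 2πi · (-37/9 + 28*I/3) = pi*(-56/3 - 74*I/9)

Final answer: pi*(-56/3 - 74*I/9)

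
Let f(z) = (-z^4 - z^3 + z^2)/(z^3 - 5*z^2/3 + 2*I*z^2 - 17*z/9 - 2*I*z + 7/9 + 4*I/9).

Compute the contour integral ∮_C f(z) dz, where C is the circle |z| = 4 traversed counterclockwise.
By the residue theorem, ∮_C f(z) dz = 2πi · (sum of the residues of f at the poles inside |z| = 4).

The denominator factors as (z - 1/3)*(z + 2/3 + I)*(z - 2 + I), so the singularities of f are simple poles at z = 1/3, z = -2/3 - I, z = 2 - I.
  |1/3|² = 1/9 < 16 = 4², so this pole is inside the contour.
  |-2/3 - I|² = 13/9 < 16 = 4², so this pole is inside the contour.
  |2 - I|² = 5 < 16 = 4², so this pole is inside the contour.

With P(z) = -z^4 - z^3 + z^2 and Q(z) = z^3 - 5*z^2/3 + 2*I*z^2 - 17*z/9 - 2*I*z + 7/9 + 4*I/9, each pole is simple, so Res(f, z₀) = P(z₀)/Q'(z₀) with Q'(z) = 3*z^2 - 10*z/3 + 4*I*z - 17/9 - 2*I.
  Res(f, 1/3) = P(1/3)/Q'(1/3) = (5/81)/(-8/3 - 2*I/3) = -10/459 + 5*I/918
  Res(f, -2/3 - I) = P(-2/3 - I)/Q'(-2/3 - I) = (-64/81 + 85*I/27)/(8/3 + 8*I/3) = 191/432 + 319*I/432
  Res(f, 2 - I) = P(2 - I)/Q'(2 - I) = (8 + 31*I)/(40/9 - 8*I/3) = -477/272 + 1611*I/272

Sum of residues inside C: -4/3 + 20*I/3
∮_C f(z) dz = 2πi · (-4/3 + 20*I/3) = pi*(-40/3 - 8*I/3)

Final answer: pi*(-40/3 - 8*I/3)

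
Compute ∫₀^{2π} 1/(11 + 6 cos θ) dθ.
2*sqrt(85)*pi/85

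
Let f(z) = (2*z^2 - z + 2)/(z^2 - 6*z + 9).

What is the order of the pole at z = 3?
2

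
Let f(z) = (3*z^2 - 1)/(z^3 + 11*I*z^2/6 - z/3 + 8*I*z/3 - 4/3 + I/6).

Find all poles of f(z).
{-1 + 2*I/3, -I/2, 1 - 2*I}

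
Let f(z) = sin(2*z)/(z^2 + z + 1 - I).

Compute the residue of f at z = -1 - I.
Write f(z) = P(z)/Q(z) with P(z) = sin(2*z) and Q(z) = z^2 + z + 1 - I.
The denominator factors as Q(z) = (z + 1 + I)*(z - I), so z = -1 - I is a simple zero of Q and P is analytic there; z = -1 - I is therefore a simple pole and
  Res(f, z₀) = P(z₀)/Q'(z₀).

Q'(z) = 2*z + 1, so Q'(-1 - I) = -1 - 2*I.
P(-1 - I) = -sin(2 + 2*I).

Res(f, -1 - I) = (-sin(2 + 2*I))/(-1 - 2*I) = (1/5 - 2*I/5)*sin(2 + 2*I)

Final answer: (1/5 - 2*I/5)*sin(2 + 2*I)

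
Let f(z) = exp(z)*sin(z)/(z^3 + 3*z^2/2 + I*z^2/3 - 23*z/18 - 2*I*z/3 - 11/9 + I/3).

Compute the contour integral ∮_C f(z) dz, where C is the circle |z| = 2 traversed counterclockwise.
By the residue theorem, ∮_C f(z) dz = 2πi · (sum of the residues of f at the poles inside |z| = 2).

The denominator factors as (z + 2 + 2*I/3)*(z + 1/2 - I/3)*(z - 1), so the singularities of f are simple poles at z = -2 - 2*I/3, z = -1/2 + I/3, z = 1.
  |-2 - 2*I/3|² = 40/9 > 4 = 2², so this pole is outside the contour.
  |-1/2 + I/3|² = 13/36 < 4 = 2², so this pole is inside the contour.
  |1|² = 1 < 4 = 2², so this pole is inside the contour.

With P(z) = exp(z)*sin(z) and Q(z) = z^3 + 3*z^2/2 + I*z^2/3 - 23*z/18 - 2*I*z/3 - 11/9 + I/3, each pole is simple, so Res(f, z₀) = P(z₀)/Q'(z₀) with Q'(z) = 3*z^2 + 3*z + 2*I*z/3 - 23/18 - 2*I/3.
  Res(f, -1/2 + I/3) = P(-1/2 + I/3)/Q'(-1/2 + I/3) = (-exp(-1/2 + I/3)*sin(1/2 - I/3))/(-31/12 - I) = (372/1105 - 144*I/1105)*exp(-1/2 + I/3)*sin(1/2 - I/3)
  Res(f, 1) = P(1)/Q'(1) = (exp(1)*sin(1))/(85/18) = 18*exp(1)*sin(1)/85

Sum of residues inside C: 18*exp(1)*sin(1)/85 + (372/1105 - 144*I/1105)*exp(-1/2 + I/3)*sin(1/2 - I/3)
∮_C f(z) dz = 2πi · (18*exp(1)*sin(1)/85 + (372/1105 - 144*I/1105)*exp(-1/2 + I/3)*sin(1/2 - I/3)) = pi*(288/1105 + 744*I/1105)*exp(-1/2 + I/3)*sin(1/2 - I/3) + 36*exp(1)*I*pi*sin(1)/85

Final answer: pi*(288/1105 + 744*I/1105)*exp(-1/2 + I/3)*sin(1/2 - I/3) + 36*exp(1)*I*pi*sin(1)/85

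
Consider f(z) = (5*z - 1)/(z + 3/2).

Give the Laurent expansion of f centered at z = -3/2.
Put w = z - (-3/2), i.e. z = w - 3/2. The denominator is w, so it suffices to rewrite the numerator in powers of w.

P(z) = 5*z - 1
P(w - 3/2) = -17/2 + 5*w

Dividing each term by w:
  f = -17/(2*w) + 5

Substituting back w = z + 3/2:
  f(z) = -17/(2*(z + 3/2)) + 5

The series is finite because the numerator is a polynomial; the negative powers form the principal part, and the coefficient of 1/(z + 3/2) gives Res(f, -3/2) = -17/2.

Final answer: -17/(2*(z + 3/2)) + 5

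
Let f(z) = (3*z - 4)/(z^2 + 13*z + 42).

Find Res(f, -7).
Write f(z) = P(z)/Q(z) with P(z) = 3*z - 4 and Q(z) = z^2 + 13*z + 42.
The denominator factors as Q(z) = (z + 7)*(z + 6), so z = -7 is a simple zero of Q and P is analytic there; z = -7 is therefore a simple pole and
  Res(f, z₀) = P(z₀)/Q'(z₀).

Q'(z) = 2*z + 13, so Q'(-7) = -1.
P(-7) = -25.

Res(f, -7) = (-25)/(-1) = 25

Final answer: 25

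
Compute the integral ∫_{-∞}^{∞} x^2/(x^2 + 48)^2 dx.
sqrt(3)*pi/24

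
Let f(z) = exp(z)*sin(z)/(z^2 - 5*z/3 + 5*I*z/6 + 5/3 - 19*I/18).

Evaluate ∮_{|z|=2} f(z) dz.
By the residue theorem, ∮_C f(z) dz = 2πi · (sum of the residues of f at the poles inside |z| = 2).

The denominator factors as (z - 2/3 + 3*I/2)*(z - 1 - 2*I/3), so the singularities of f are simple poles at z = 2/3 - 3*I/2, z = 1 + 2*I/3.
  |2/3 - 3*I/2|² = 97/36 < 4 = 2², so this pole is inside the contour.
  |1 + 2*I/3|² = 13/9 < 4 = 2², so this pole is inside the contour.

With P(z) = exp(z)*sin(z) and Q(z) = z^2 - 5*z/3 + 5*I*z/6 + 5/3 - 19*I/18, each pole is simple, so Res(f, z₀) = P(z₀)/Q'(z₀) with Q'(z) = 2*z - 5/3 + 5*I/6.
  Res(f, 2/3 - 3*I/2) = P(2/3 - 3*I/2)/Q'(2/3 - 3*I/2) = (exp(2/3 - 3*I/2)*sin(2/3 - 3*I/2))/(-1/3 - 13*I/6) = (-12/173 + 78*I/173)*exp(2/3 - 3*I/2)*sin(2/3 - 3*I/2)
  Res(f, 1 + 2*I/3) = P(1 + 2*I/3)/Q'(1 + 2*I/3) = (exp(1 + 2*I/3)*sin(1 + 2*I/3))/(1/3 + 13*I/6) = (12/173 - 78*I/173)*exp(1 + 2*I/3)*sin(1 + 2*I/3)

Sum of residues inside C: (-12/173 + 78*I/173)*exp(2/3 - 3*I/2)*sin(2/3 - 3*I/2) + (12/173 - 78*I/173)*exp(1 + 2*I/3)*sin(1 + 2*I/3)
∮_C f(z) dz = 2πi · ((-12/173 + 78*I/173)*exp(2/3 - 3*I/2)*sin(2/3 - 3*I/2) + (12/173 - 78*I/173)*exp(1 + 2*I/3)*sin(1 + 2*I/3)) = pi*(156/173 + 24*I/173)*exp(1 + 2*I/3)*sin(1 + 2*I/3) + pi*(-156/173 - 24*I/173)*exp(2/3 - 3*I/2)*sin(2/3 - 3*I/2)

Final answer: pi*(156/173 + 24*I/173)*exp(1 + 2*I/3)*sin(1 + 2*I/3) + pi*(-156/173 - 24*I/173)*exp(2/3 - 3*I/2)*sin(2/3 - 3*I/2)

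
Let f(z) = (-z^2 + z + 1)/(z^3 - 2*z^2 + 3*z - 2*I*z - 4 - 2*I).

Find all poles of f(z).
{-2*I, I, 2 + I}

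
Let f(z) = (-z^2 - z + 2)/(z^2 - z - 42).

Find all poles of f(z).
The singularities of f are the zeros of the denominator. Factoring,
  z^2 - z - 42 = (z - 7)*(z + 6)
so the candidates are z = 7, z = -6.

Check the numerator P(z) = -z^2 - z + 2 at each one:
  P(7) = -54 ≠ 0, so z = 7 is a (simple) pole.
  P(-6) = -28 ≠ 0, so z = -6 is a (simple) pole.

Poles of f: {-6, 7}

Final answer: {-6, 7}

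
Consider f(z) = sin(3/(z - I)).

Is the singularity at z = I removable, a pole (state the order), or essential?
Let u = z - I. Then
  sin(3/u) = Σ_{k≥0} (-1)^k (3)^(2k+1)/((2k+1)!·u^(2k+1)) = 3/u - 9/(2*u^3) + 81/(40*u^5) + ...
which has infinitely many negative powers of u, so sin(3/(z - I)) has an essential singularity at z = I.
So the singularity is essential.

Final answer: essential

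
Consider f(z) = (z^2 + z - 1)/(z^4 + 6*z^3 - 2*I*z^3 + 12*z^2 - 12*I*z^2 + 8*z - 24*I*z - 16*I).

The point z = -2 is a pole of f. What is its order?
Factor the denominator:
  z^4 + 6*z^3 - 2*I*z^3 + 12*z^2 - 12*I*z^2 + 8*z - 24*I*z - 16*I = (z + 2)^3*(z - 2*I)

The numerator P(z) = z^2 + z - 1 has P(-2) = 1 ≠ 0, so no factor of (z + 2) cancels.
Near z = -2 we can therefore write f(z) = g(z)/(z + 2)^3 with g analytic at -2 and g(-2) ≠ 0 (g is the numerator divided by the remaining denominator factors).

Hence z = -2 is a pole of order 3.

Final answer: 3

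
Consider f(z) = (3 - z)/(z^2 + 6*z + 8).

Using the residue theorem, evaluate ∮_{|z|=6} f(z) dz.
By the residue theorem, ∮_C f(z) dz = 2πi · (sum of the residues of f at the poles inside |z| = 6).

The denominator factors as (z + 2)*(z + 4), so the singularities of f are simple poles at z = -2, z = -4.
  |-2|² = 4 < 36 = 6², so this pole is inside the contour.
  |-4|² = 16 < 36 = 6², so this pole is inside the contour.

With P(z) = 3 - z and Q(z) = z^2 + 6*z + 8, each pole is simple, so Res(f, z₀) = P(z₀)/Q'(z₀) with Q'(z) = 2*z + 6.
  Res(f, -2) = P(-2)/Q'(-2) = (5)/(2) = 5/2
  Res(f, -4) = P(-4)/Q'(-4) = (7)/(-2) = -7/2

Sum of residues inside C: -1
∮_C f(z) dz = 2πi · (-1) = -2*I*pi

Final answer: -2*I*pi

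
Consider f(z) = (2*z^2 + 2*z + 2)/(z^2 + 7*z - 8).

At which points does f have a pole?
The singularities of f are the zeros of the denominator. Factoring,
  z^2 + 7*z - 8 = (z + 8)*(z - 1)
so the candidates are z = -8, z = 1.

Check the numerator P(z) = 2*z^2 + 2*z + 2 at each one:
  P(-8) = 114 ≠ 0, so z = -8 is a (simple) pole.
  P(1) = 6 ≠ 0, so z = 1 is a (simple) pole.

Poles of f: {-8, 1}

Final answer: {-8, 1}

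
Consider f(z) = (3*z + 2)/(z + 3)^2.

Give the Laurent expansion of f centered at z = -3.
Put w = z - (-3), i.e. z = w - 3. The denominator is w^2, so it suffices to rewrite the numerator in powers of w.

P(z) = 3*z + 2
P(w - 3) = -7 + 3*w

Dividing each term by w^2:
  f = -7/w^2 + 3/w

Substituting back w = z + 3:
  f(z) = -7/(z + 3)^2 + 3/(z + 3)

The series is finite because the numerator is a polynomial; the negative powers form the principal part, and the coefficient of 1/(z + 3) gives Res(f, -3) = 3.

Final answer: -7/(z + 3)^2 + 3/(z + 3)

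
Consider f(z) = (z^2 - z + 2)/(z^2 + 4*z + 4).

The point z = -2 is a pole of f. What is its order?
Factor the denominator:
  z^2 + 4*z + 4 = (z + 2)^2

The numerator P(z) = z^2 - z + 2 has P(-2) = 8 ≠ 0, so no factor of (z + 2) cancels.
Near z = -2 we can therefore write f(z) = g(z)/(z + 2)^2 with g analytic at -2 and g(-2) ≠ 0 (g is just the numerator).

Hence z = -2 is a pole of order 2.

Final answer: 2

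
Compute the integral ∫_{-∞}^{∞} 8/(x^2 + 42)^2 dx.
Let f(z) = 8/(z^2 + 42)^2. The denominator has no real zeros and deg Q - deg P = 4 ≥ 2, so the integral of f over the upper semicircle |z| = R tends to 0 as R → ∞. Closing the contour in the upper half-plane,
  ∫_{-∞}^{∞} f(x) dx = 2πi · Σ Res(f, z_k)  over the poles with Im z_k > 0.

Zeros of the denominator: z^2 + 42 = 0 gives z = ±sqrt(42)*I.
Upper half-plane: z = sqrt(42)*I (a pole of order 2).

Write f(z) = g(z)/(z - sqrt(42)*I)^2 with g(z) = 8/(z + sqrt(42)*I)^2. For a double pole, Res(f, z₀) = g'(z₀):
  g'(z) = -16/(z + sqrt(42)*I)^3
  Res(f, sqrt(42)*I) = g'(sqrt(42)*I) = -sqrt(42)*I/882

∫_{-∞}^{∞} f(x) dx = 2πi · (-sqrt(42)*I/882) = sqrt(42)*pi/441

Final answer: sqrt(42)*pi/441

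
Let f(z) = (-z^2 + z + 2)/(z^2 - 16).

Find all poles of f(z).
{-4, 4}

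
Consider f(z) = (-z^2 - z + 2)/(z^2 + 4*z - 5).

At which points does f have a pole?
{-5}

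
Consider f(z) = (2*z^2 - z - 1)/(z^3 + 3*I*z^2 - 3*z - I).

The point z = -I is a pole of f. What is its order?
Factor the denominator:
  z^3 + 3*I*z^2 - 3*z - I = (z + I)^3

The numerator P(z) = 2*z^2 - z - 1 has P(-I) = -3 + I ≠ 0, so no factor of (z + I) cancels.
Near z = -I we can therefore write f(z) = g(z)/(z + I)^3 with g analytic at -I and g(-I) ≠ 0 (g is just the numerator).

Hence z = -I is a pole of order 3.

Final answer: 3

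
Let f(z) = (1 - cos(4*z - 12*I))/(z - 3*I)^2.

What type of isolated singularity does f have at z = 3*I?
removable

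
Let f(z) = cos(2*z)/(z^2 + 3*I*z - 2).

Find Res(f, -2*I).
I*cosh(4)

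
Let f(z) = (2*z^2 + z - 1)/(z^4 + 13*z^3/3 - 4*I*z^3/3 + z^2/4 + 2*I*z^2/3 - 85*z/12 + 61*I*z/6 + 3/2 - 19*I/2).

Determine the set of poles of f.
{-3 + I/2, -3 + 3*I/2, 2/3 - 2*I/3, 1}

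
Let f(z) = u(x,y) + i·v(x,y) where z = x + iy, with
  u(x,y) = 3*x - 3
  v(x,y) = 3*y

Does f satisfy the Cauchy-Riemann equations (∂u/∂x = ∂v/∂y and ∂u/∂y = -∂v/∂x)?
∂u/∂x = 3
∂v/∂y = 3
∂u/∂y = 0
∂v/∂x = 0
∂u/∂x = ∂v/∂y and ∂u/∂y = -∂v/∂x hold identically; f is analytic.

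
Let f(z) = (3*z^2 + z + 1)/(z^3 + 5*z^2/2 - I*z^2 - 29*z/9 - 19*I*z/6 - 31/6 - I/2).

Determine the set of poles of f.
The singularities of f are the zeros of the denominator. Factoring,
  z^3 + 5*z^2/2 - I*z^2 - 29*z/9 - 19*I*z/6 - 31/6 - I/2 = (z + 3)*(z - 3/2 - 2*I/3)*(z + 1 - I/3)
so the candidates are z = -3, z = 3/2 + 2*I/3, z = -1 + I/3.

Check the numerator P(z) = 3*z^2 + z + 1 at each one:
  P(-3) = 25 ≠ 0, so z = -3 is a (simple) pole.
  P(3/2 + 2*I/3) = 95/12 + 20*I/3 ≠ 0, so z = 3/2 + 2*I/3 is a (simple) pole.
  P(-1 + I/3) = 8/3 - 5*I/3 ≠ 0, so z = -1 + I/3 is a (simple) pole.

Poles of f: {-3, -1 + I/3, 3/2 + 2*I/3}

Final answer: {-3, -1 + I/3, 3/2 + 2*I/3}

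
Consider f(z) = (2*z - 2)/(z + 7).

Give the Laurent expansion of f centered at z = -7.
-16/(z + 7) + 2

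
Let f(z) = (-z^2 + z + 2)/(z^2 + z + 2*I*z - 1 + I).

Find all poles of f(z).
The singularities of f are the zeros of the denominator. Factoring,
  z^2 + z + 2*I*z - 1 + I = (z + I)*(z + 1 + I)
so the candidates are z = -I, z = -1 - I.

Check the numerator P(z) = -z^2 + z + 2 at each one:
  P(-I) = 3 - I ≠ 0, so z = -I is a (simple) pole.
  P(-1 - I) = 1 - 3*I ≠ 0, so z = -1 - I is a (simple) pole.

Poles of f: {-1 - I, -I}

Final answer: {-1 - I, -I}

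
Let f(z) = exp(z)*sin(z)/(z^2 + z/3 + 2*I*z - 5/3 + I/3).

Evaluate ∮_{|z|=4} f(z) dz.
By the residue theorem, ∮_C f(z) dz = 2πi · (sum of the residues of f at the poles inside |z| = 4).

The denominator factors as (z + 1 + I)*(z - 2/3 + I), so the singularities of f are simple poles at z = -1 - I, z = 2/3 - I.
  |-1 - I|² = 2 < 16 = 4², so this pole is inside the contour.
  |2/3 - I|² = 13/9 < 16 = 4², so this pole is inside the contour.

With P(z) = exp(z)*sin(z) and Q(z) = z^2 + z/3 + 2*I*z - 5/3 + I/3, each pole is simple, so Res(f, z₀) = P(z₀)/Q'(z₀) with Q'(z) = 2*z + 1/3 + 2*I.
  Res(f, -1 - I) = P(-1 - I)/Q'(-1 - I) = (-exp(-1 - I)*sin(1 + I))/(-5/3) = 3*exp(-1 - I)*sin(1 + I)/5
  Res(f, 2/3 - I) = P(2/3 - I)/Q'(2/3 - I) = (exp(2/3 - I)*sin(2/3 - I))/(5/3) = 3*exp(2/3 - I)*sin(2/3 - I)/5

Sum of residues inside C: 3*exp(2/3 - I)*sin(2/3 - I)/5 + 3*exp(-1 - I)*sin(1 + I)/5
∮_C f(z) dz = 2πi · (3*exp(2/3 - I)*sin(2/3 - I)/5 + 3*exp(-1 - I)*sin(1 + I)/5) = 6*I*pi*exp(2/3 - I)*sin(2/3 - I)/5 + 6*I*pi*exp(-1 - I)*sin(1 + I)/5

Final answer: 6*I*pi*exp(2/3 - I)*sin(2/3 - I)/5 + 6*I*pi*exp(-1 - I)*sin(1 + I)/5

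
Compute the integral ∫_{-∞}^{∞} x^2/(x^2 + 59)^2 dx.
Let f(z) = z^2/(z^2 + 59)^2. The denominator has no real zeros and deg Q - deg P = 2 ≥ 2, so the integral of f over the upper semicircle |z| = R tends to 0 as R → ∞. Closing the contour in the upper half-plane,
  ∫_{-∞}^{∞} f(x) dx = 2πi · Σ Res(f, z_k)  over the poles with Im z_k > 0.

Zeros of the denominator: z^2 + 59 = 0 gives z = ±sqrt(59)*I.
Upper half-plane: z = sqrt(59)*I (a pole of order 2).

Write f(z) = g(z)/(z - sqrt(59)*I)^2 with g(z) = z^2/(z + sqrt(59)*I)^2. For a double pole, Res(f, z₀) = g'(z₀):
  g'(z) = 2*sqrt(59)*I*z/(z + sqrt(59)*I)^3
  Res(f, sqrt(59)*I) = g'(sqrt(59)*I) = -sqrt(59)*I/236

∫_{-∞}^{∞} f(x) dx = 2πi · (-sqrt(59)*I/236) = sqrt(59)*pi/118

Final answer: sqrt(59)*pi/118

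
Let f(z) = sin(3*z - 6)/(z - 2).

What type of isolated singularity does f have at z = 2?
removable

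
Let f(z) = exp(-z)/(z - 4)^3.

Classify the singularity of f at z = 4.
Write f(z) = g(z)/(z - 4)^3 with g(z) = exp(-z).
g is entire and g(4) = exp(-4) ≠ 0, so no factor of (z - 4) cancels: the Laurent expansion of f about z = 4 starts at the power -3, i.e. lim_{z→z₀} (z - z₀)^3 f(z) = exp(-4) is finite and nonzero.
So z = 4 is a pole of order 3.

Final answer: pole of order 3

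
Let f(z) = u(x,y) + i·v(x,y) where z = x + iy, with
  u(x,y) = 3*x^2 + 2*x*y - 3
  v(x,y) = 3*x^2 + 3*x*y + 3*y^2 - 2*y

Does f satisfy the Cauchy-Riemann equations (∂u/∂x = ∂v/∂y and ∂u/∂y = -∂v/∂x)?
∂u/∂x = 6*x + 2*y
∂v/∂y = 3*x + 6*y - 2
∂u/∂y = 2*x
∂v/∂x = 6*x + 3*y
∂u/∂x ≠ ∂v/∂y and ∂u/∂y ≠ -∂v/∂x; the Cauchy-Riemann equations are not satisfied, so f is not analytic.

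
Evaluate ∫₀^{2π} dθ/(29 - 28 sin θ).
Call the integral J. The integrand is 2π-periodic and we integrate over a full period, so shifting θ does not change the value (θ → θ + π/2 turns sin θ into cos θ; θ → θ + π flips the sign of the trig term). Hence
  J = ∫₀^{2π} dθ/(29 + 28 cos θ).
Put z = e^{iθ}: then cos θ = (z + 1/z)/2, dθ = dz/(iz), and z runs once counterclockwise around |z| = 1:
  J = ∮_{|z|=1} 1/(29 + 28*(z + 1/z)/2) · dz/(iz) = (2/i) ∮_{|z|=1} dz/(28*z^2 + 58*z + 28).
The roots of 28*z^2 + 58*z + 28 are z = (-29 ± sqrt(29^2 - 28^2))/28, with sqrt(57) = sqrt(57); their product is 1, so only z₊ = -29/28 + sqrt(57)/28 lies inside the unit circle (z₋ = -29/28 - sqrt(57)/28 lies outside).
z₊ is a simple zero of q(z) = 28*z^2 + 58*z + 28, so Res(1/q, z₊) = 1/q'(z₊) with q'(z) = 56*z + 58; and q'(z₊) = 28*(z₊ - z₋) = 2*sqrt(57).
Therefore J = (2/i) · 2πi · 1/(2*sqrt(57)) = 2*pi/(sqrt(57)) = 2*sqrt(57)*pi/57

Final answer: 2*sqrt(57)*pi/57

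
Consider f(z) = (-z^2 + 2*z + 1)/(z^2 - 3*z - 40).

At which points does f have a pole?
The singularities of f are the zeros of the denominator. Factoring,
  z^2 - 3*z - 40 = (z + 5)*(z - 8)
so the candidates are z = -5, z = 8.

Check the numerator P(z) = -z^2 + 2*z + 1 at each one:
  P(-5) = -34 ≠ 0, so z = -5 is a (simple) pole.
  P(8) = -47 ≠ 0, so z = 8 is a (simple) pole.

Poles of f: {-5, 8}

Final answer: {-5, 8}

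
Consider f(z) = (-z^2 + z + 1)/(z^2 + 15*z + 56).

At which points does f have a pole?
{-8, -7}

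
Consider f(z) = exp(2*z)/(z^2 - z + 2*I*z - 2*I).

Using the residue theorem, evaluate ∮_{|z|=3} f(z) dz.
By the residue theorem, ∮_C f(z) dz = 2πi · (sum of the residues of f at the poles inside |z| = 3).

The denominator factors as (z - 1)*(z + 2*I), so the singularities of f are simple poles at z = 1, z = -2*I.
  |1|² = 1 < 9 = 3², so this pole is inside the contour.
  |-2*I|² = 4 < 9 = 3², so this pole is inside the contour.

With P(z) = exp(2*z) and Q(z) = z^2 - z + 2*I*z - 2*I, each pole is simple, so Res(f, z₀) = P(z₀)/Q'(z₀) with Q'(z) = 2*z - 1 + 2*I.
  Res(f, 1) = P(1)/Q'(1) = (exp(2))/(1 + 2*I) = (1/5 - 2*I/5)*exp(2)
  Res(f, -2*I) = P(-2*I)/Q'(-2*I) = (exp(-4*I))/(-1 - 2*I) = (-1/5 + 2*I/5)*exp(-4*I)

Sum of residues inside C: (1/5 - 2*I/5)*exp(2) + (-1/5 + 2*I/5)*exp(-4*I)
∮_C f(z) dz = 2πi · ((1/5 - 2*I/5)*exp(2) + (-1/5 + 2*I/5)*exp(-4*I)) = pi*(-4/5 - 2*I/5)*exp(-4*I) + pi*(4/5 + 2*I/5)*exp(2)

Final answer: pi*(-4/5 - 2*I/5)*exp(-4*I) + pi*(4/5 + 2*I/5)*exp(2)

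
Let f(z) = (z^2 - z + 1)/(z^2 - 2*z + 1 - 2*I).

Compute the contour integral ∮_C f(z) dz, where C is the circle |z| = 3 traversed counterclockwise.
By the residue theorem, ∮_C f(z) dz = 2πi · (sum of the residues of f at the poles inside |z| = 3).

The denominator factors as (z + I)*(z - 2 - I), so the singularities of f are simple poles at z = -I, z = 2 + I.
  |-I|² = 1 < 9 = 3², so this pole is inside the contour.
  |2 + I|² = 5 < 9 = 3², so this pole is inside the contour.

With P(z) = z^2 - z + 1 and Q(z) = z^2 - 2*z + 1 - 2*I, each pole is simple, so Res(f, z₀) = P(z₀)/Q'(z₀) with Q'(z) = 2*z - 2.
  Res(f, -I) = P(-I)/Q'(-I) = (I)/(-2 - 2*I) = -1/4 - I/4
  Res(f, 2 + I) = P(2 + I)/Q'(2 + I) = (2 + 3*I)/(2 + 2*I) = 5/4 + I/4

Sum of residues inside C: 1
∮_C f(z) dz = 2πi · (1) = 2*I*pi

Final answer: 2*I*pi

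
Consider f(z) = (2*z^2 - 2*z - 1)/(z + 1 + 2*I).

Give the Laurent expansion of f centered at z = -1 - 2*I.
Put w = z - (-1 - 2*I), i.e. z = w - 1 - 2*I. The denominator is w, so it suffices to rewrite the numerator in powers of w.

P(z) = 2*z^2 - 2*z - 1
P(w - 1 - 2*I) = -5 + 12*I + (-6 - 8*I)*w + 2*w^2

Dividing each term by w:
  f = (-5 + 12*I)/w - 6 - 8*I + 2*w

Substituting back w = z + 1 + 2*I:
  f(z) = (-5 + 12*I)/(z + 1 + 2*I) - 6 - 8*I + 2*(z + 1 + 2*I)

The series is finite because the numerator is a polynomial; the negative powers form the principal part, and the coefficient of 1/(z + 1 + 2*I) gives Res(f, -1 - 2*I) = -5 + 12*I.

Final answer: (-5 + 12*I)/(z + 1 + 2*I) - 6 - 8*I + 2*(z + 1 + 2*I)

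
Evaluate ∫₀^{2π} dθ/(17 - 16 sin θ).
2*sqrt(33)*pi/33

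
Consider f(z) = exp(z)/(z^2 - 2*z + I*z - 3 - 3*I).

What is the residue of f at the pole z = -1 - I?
Write f(z) = P(z)/Q(z) with P(z) = exp(z) and Q(z) = z^2 - 2*z + I*z - 3 - 3*I.
The denominator factors as Q(z) = (z - 3)*(z + 1 + I), so z = -1 - I is a simple zero of Q and P is analytic there; z = -1 - I is therefore a simple pole and
  Res(f, z₀) = P(z₀)/Q'(z₀).

Q'(z) = 2*z - 2 + I, so Q'(-1 - I) = -4 - I.
P(-1 - I) = exp(-1 - I).

Res(f, -1 - I) = (exp(-1 - I))/(-4 - I) = (-4/17 + I/17)*exp(-1 - I)

Final answer: (-4/17 + I/17)*exp(-1 - I)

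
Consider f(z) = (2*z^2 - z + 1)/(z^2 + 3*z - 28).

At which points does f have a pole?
The singularities of f are the zeros of the denominator. Factoring,
  z^2 + 3*z - 28 = (z - 4)*(z + 7)
so the candidates are z = 4, z = -7.

Check the numerator P(z) = 2*z^2 - z + 1 at each one:
  P(4) = 29 ≠ 0, so z = 4 is a (simple) pole.
  P(-7) = 106 ≠ 0, so z = -7 is a (simple) pole.

Poles of f: {-7, 4}

Final answer: {-7, 4}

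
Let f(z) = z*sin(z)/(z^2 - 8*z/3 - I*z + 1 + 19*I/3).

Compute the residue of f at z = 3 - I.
Write f(z) = P(z)/Q(z) with P(z) = z*sin(z) and Q(z) = z^2 - 8*z/3 - I*z + 1 + 19*I/3.
The denominator factors as Q(z) = (z + 1/3 - 2*I)*(z - 3 + I), so z = 3 - I is a simple zero of Q and P is analytic there; z = 3 - I is therefore a simple pole and
  Res(f, z₀) = P(z₀)/Q'(z₀).

Q'(z) = 2*z - 8/3 - I, so Q'(3 - I) = 10/3 - 3*I.
P(3 - I) = (3 - I)*sin(3 - I).

Res(f, 3 - I) = ((3 - I)*sin(3 - I))/(10/3 - 3*I) = (117/181 + 51*I/181)*sin(3 - I)

Final answer: (117/181 + 51*I/181)*sin(3 - I)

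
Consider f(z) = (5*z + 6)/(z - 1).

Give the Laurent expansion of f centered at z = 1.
Put w = z - (1), i.e. z = w + 1. The denominator is w, so it suffices to rewrite the numerator in powers of w.

P(z) = 5*z + 6
P(w + 1) = 11 + 5*w

Dividing each term by w:
  f = 11/w + 5

Substituting back w = z - 1:
  f(z) = 11/(z - 1) + 5

The series is finite because the numerator is a polynomial; the negative powers form the principal part, and the coefficient of 1/(z - 1) gives Res(f, 1) = 11.

Final answer: 11/(z - 1) + 5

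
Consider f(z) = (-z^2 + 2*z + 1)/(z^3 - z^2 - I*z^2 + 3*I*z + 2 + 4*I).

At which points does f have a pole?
The singularities of f are the zeros of the denominator. Factoring,
  z^3 - z^2 - I*z^2 + 3*I*z + 2 + 4*I = (z - 2*I)*(z - 2 + I)*(z + 1)
so the candidates are z = 2*I, z = 2 - I, z = -1.

Check the numerator P(z) = -z^2 + 2*z + 1 at each one:
  P(2*I) = 5 + 4*I ≠ 0, so z = 2*I is a (simple) pole.
  P(2 - I) = 2 + 2*I ≠ 0, so z = 2 - I is a (simple) pole.
  P(-1) = -2 ≠ 0, so z = -1 is a (simple) pole.

Poles of f: {-1, 2*I, 2 - I}

Final answer: {-1, 2*I, 2 - I}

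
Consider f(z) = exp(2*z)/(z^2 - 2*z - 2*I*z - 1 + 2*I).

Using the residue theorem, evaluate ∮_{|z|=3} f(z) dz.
I*pi*exp(4 + 2*I) - I*pi*exp(2*I)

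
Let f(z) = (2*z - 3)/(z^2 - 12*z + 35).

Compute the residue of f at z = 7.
Write f(z) = P(z)/Q(z) with P(z) = 2*z - 3 and Q(z) = z^2 - 12*z + 35.
The denominator factors as Q(z) = (z - 7)*(z - 5), so z = 7 is a simple zero of Q and P is analytic there; z = 7 is therefore a simple pole and
  Res(f, z₀) = P(z₀)/Q'(z₀).

Q'(z) = 2*z - 12, so Q'(7) = 2.
P(7) = 11.

Res(f, 7) = (11)/(2) = 11/2

Final answer: 11/2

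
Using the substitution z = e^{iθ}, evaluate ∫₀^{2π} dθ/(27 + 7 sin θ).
Call the integral J. The integrand is 2π-periodic and we integrate over a full period, so shifting θ does not change the value (θ → θ + π/2 turns sin θ into cos θ). Hence
  J = ∫₀^{2π} dθ/(27 + 7 cos θ).
Put z = e^{iθ}: then cos θ = (z + 1/z)/2, dθ = dz/(iz), and z runs once counterclockwise around |z| = 1:
  J = ∮_{|z|=1} 1/(27 + 7*(z + 1/z)/2) · dz/(iz) = (2/i) ∮_{|z|=1} dz/(7*z^2 + 54*z + 7).
The roots of 7*z^2 + 54*z + 7 are z = (-27 ± sqrt(27^2 - 7^2))/7, with sqrt(680) = 2*sqrt(170); their product is 1, so only z₊ = -27/7 + 2*sqrt(170)/7 lies inside the unit circle (z₋ = -27/7 - 2*sqrt(170)/7 lies outside).
z₊ is a simple zero of q(z) = 7*z^2 + 54*z + 7, so Res(1/q, z₊) = 1/q'(z₊) with q'(z) = 14*z + 54; and q'(z₊) = 7*(z₊ - z₋) = 4*sqrt(170).
Therefore J = (2/i) · 2πi · 1/(4*sqrt(170)) = 2*pi/(2*sqrt(170)) = sqrt(170)*pi/170

Final answer: sqrt(170)*pi/170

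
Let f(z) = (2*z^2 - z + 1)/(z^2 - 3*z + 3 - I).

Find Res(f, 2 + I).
Write f(z) = P(z)/Q(z) with P(z) = 2*z^2 - z + 1 and Q(z) = z^2 - 3*z + 3 - I.
The denominator factors as Q(z) = (z - 1 + I)*(z - 2 - I), so z = 2 + I is a simple zero of Q and P is analytic there; z = 2 + I is therefore a simple pole and
  Res(f, z₀) = P(z₀)/Q'(z₀).

Q'(z) = 2*z - 3, so Q'(2 + I) = 1 + 2*I.
P(2 + I) = 5 + 7*I.

Res(f, 2 + I) = (5 + 7*I)/(1 + 2*I) = 19/5 - 3*I/5

Final answer: 19/5 - 3*I/5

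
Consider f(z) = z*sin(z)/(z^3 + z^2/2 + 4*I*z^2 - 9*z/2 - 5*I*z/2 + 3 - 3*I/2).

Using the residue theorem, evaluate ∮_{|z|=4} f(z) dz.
By the residue theorem, ∮_C f(z) dz = 2πi · (sum of the residues of f at the poles inside |z| = 4).

The denominator factors as (z + I)*(z - 1)*(z + 3/2 + 3*I), so the singularities of f are simple poles at z = -I, z = 1, z = -3/2 - 3*I.
  |-I|² = 1 < 16 = 4², so this pole is inside the contour.
  |1|² = 1 < 16 = 4², so this pole is inside the contour.
  |-3/2 - 3*I|² = 45/4 < 16 = 4², so this pole is inside the contour.

With P(z) = z*sin(z) and Q(z) = z^3 + z^2/2 + 4*I*z^2 - 9*z/2 - 5*I*z/2 + 3 - 3*I/2, each pole is simple, so Res(f, z₀) = P(z₀)/Q'(z₀) with Q'(z) = 3*z^2 + z + 8*I*z - 9/2 - 5*I/2.
  Res(f, -I) = P(-I)/Q'(-I) = (-sinh(1))/(1/2 - 7*I/2) = (-1/25 - 7*I/25)*sinh(1)
  Res(f, 1) = P(1)/Q'(1) = (sin(1))/(-1/2 + 11*I/2) = (-1/61 - 11*I/61)*sin(1)
  Res(f, -3/2 - 3*I) = P(-3/2 - 3*I)/Q'(-3/2 - 3*I) = ((3/2 + 3*I)*sin(3/2 + 3*I))/(-9/4 + 19*I/2) = (402/1525 - 336*I/1525)*sin(3/2 + 3*I)

Sum of residues inside C: (402/1525 - 336*I/1525)*sin(3/2 + 3*I) + (-1/25 - 7*I/25)*sinh(1) + (-1/61 - 11*I/61)*sin(1)
∮_C f(z) dz = 2πi · ((402/1525 - 336*I/1525)*sin(3/2 + 3*I) + (-1/25 - 7*I/25)*sinh(1) + (-1/61 - 11*I/61)*sin(1)) = pi*(14/25 - 2*I/25)*sinh(1) + pi*(22/61 - 2*I/61)*sin(1) + pi*(672/1525 + 804*I/1525)*sin(3/2 + 3*I)

Final answer: pi*(14/25 - 2*I/25)*sinh(1) + pi*(22/61 - 2*I/61)*sin(1) + pi*(672/1525 + 804*I/1525)*sin(3/2 + 3*I)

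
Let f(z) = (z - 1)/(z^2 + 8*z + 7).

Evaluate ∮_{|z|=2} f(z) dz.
By the residue theorem, ∮_C f(z) dz = 2πi · (sum of the residues of f at the poles inside |z| = 2).

The denominator factors as (z + 1)*(z + 7), so the singularities of f are simple poles at z = -1, z = -7.
  |-1|² = 1 < 4 = 2², so this pole is inside the contour.
  |-7|² = 49 > 4 = 2², so this pole is outside the contour.

With P(z) = z - 1 and Q(z) = z^2 + 8*z + 7, each pole is simple, so Res(f, z₀) = P(z₀)/Q'(z₀) with Q'(z) = 2*z + 8.
  Res(f, -1) = P(-1)/Q'(-1) = (-2)/(6) = -1/3

∮_C f(z) dz = 2πi · (-1/3) = -2*I*pi/3

Final answer: -2*I*pi/3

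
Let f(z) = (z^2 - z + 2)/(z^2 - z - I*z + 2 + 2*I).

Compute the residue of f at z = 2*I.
-2/5 + 4*I/5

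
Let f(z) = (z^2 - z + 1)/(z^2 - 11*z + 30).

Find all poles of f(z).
The singularities of f are the zeros of the denominator. Factoring,
  z^2 - 11*z + 30 = (z - 5)*(z - 6)
so the candidates are z = 5, z = 6.

Check the numerator P(z) = z^2 - z + 1 at each one:
  P(5) = 21 ≠ 0, so z = 5 is a (simple) pole.
  P(6) = 31 ≠ 0, so z = 6 is a (simple) pole.

Poles of f: {5, 6}

Final answer: {5, 6}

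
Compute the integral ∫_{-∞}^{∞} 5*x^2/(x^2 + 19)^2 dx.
5*sqrt(19)*pi/38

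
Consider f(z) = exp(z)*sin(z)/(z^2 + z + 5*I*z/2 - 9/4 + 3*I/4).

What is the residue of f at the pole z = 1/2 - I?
Write f(z) = P(z)/Q(z) with P(z) = exp(z)*sin(z) and Q(z) = z^2 + z + 5*I*z/2 - 9/4 + 3*I/4.
The denominator factors as Q(z) = (z - 1/2 + I)*(z + 3/2 + 3*I/2), so z = 1/2 - I is a simple zero of Q and P is analytic there; z = 1/2 - I is therefore a simple pole and
  Res(f, z₀) = P(z₀)/Q'(z₀).

Q'(z) = 2*z + 1 + 5*I/2, so Q'(1/2 - I) = 2 + I/2.
P(1/2 - I) = exp(1/2 - I)*sin(1/2 - I).

Res(f, 1/2 - I) = (exp(1/2 - I)*sin(1/2 - I))/(2 + I/2) = (8/17 - 2*I/17)*exp(1/2 - I)*sin(1/2 - I)

Final answer: (8/17 - 2*I/17)*exp(1/2 - I)*sin(1/2 - I)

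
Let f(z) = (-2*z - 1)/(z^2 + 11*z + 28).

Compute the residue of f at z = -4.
Write f(z) = P(z)/Q(z) with P(z) = -2*z - 1 and Q(z) = z^2 + 11*z + 28.
The denominator factors as Q(z) = (z + 7)*(z + 4), so z = -4 is a simple zero of Q and P is analytic there; z = -4 is therefore a simple pole and
  Res(f, z₀) = P(z₀)/Q'(z₀).

Q'(z) = 2*z + 11, so Q'(-4) = 3.
P(-4) = 7.

Res(f, -4) = (7)/(3) = 7/3

Final answer: 7/3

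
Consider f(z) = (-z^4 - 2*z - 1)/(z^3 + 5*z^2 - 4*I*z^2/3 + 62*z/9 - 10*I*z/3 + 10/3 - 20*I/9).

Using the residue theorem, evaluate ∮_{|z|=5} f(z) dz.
By the residue theorem, ∮_C f(z) dz = 2πi · (sum of the residues of f at the poles inside |z| = 5).

The denominator factors as (z + 1 + I/3)*(z + 3 - I)*(z + 1 - 2*I/3), so the singularities of f are simple poles at z = -1 - I/3, z = -3 + I, z = -1 + 2*I/3.
  |-1 - I/3|² = 10/9 < 25 = 5², so this pole is inside the contour.
  |-3 + I|² = 10 < 25 = 5², so this pole is inside the contour.
  |-1 + 2*I/3|² = 13/9 < 25 = 5², so this pole is inside the contour.

With P(z) = -z^4 - 2*z - 1 and Q(z) = z^3 + 5*z^2 - 4*I*z^2/3 + 62*z/9 - 10*I*z/3 + 10/3 - 20*I/9, each pole is simple, so Res(f, z₀) = P(z₀)/Q'(z₀) with Q'(z) = 3*z^2 + 10*z - 8*I*z/3 + 62/9 - 10*I/3.
  Res(f, -1 - I/3) = P(-1 - I/3)/Q'(-1 - I/3) = (53/81 - 14*I/27)/(-4/3 - 2*I) = 10/351 + 9*I/26
  Res(f, -3 + I) = P(-3 + I)/Q'(-3 + I) = (-23 + 94*I)/(32/9 - 10*I/3) = -8001/481 + 10431*I/962
  Res(f, -1 + 2*I/3) = P(-1 + 2*I/3)/Q'(-1 + 2*I/3) = (200/81 + 4*I/27)/(1/3 + 2*I) = 272/999 - 44*I/37

Sum of residues inside C: -49/3 + 10*I
∮_C f(z) dz = 2πi · (-49/3 + 10*I) = pi*(-20 - 98*I/3)

Final answer: pi*(-20 - 98*I/3)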